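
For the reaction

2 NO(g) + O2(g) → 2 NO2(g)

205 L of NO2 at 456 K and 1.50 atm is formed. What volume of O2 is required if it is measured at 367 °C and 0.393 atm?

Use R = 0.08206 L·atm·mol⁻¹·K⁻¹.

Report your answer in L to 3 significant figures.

n(NO2) = PV/RT = (1.50 × 205) / (0.08206 × 456) = 8.218 mol
n(O2) = (1/2) × 8.218 = 4.109 mol
V = nRT/P = 4.109 × 0.08206 × 640.15 / 0.393 = 549.2 L

549 L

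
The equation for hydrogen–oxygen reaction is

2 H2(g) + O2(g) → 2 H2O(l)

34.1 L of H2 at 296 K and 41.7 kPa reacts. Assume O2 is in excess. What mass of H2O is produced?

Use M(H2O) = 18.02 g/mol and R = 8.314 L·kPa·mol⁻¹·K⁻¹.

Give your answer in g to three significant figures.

10.4 g

n(H2) = PV/RT = (41.7 × 34.1) / (8.314 × 296) = 0.5778 mol
n(H2O) = (2/2) × 0.5778 = 0.5778 mol
m(H2O) = 0.5778 × 18.02 = 10.41 g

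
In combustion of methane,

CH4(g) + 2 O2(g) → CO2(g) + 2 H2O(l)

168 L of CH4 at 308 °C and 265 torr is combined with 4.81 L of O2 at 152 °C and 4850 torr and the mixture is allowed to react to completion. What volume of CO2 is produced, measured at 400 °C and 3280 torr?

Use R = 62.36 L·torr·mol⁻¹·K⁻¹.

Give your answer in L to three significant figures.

5.63 L

n(CH4) = PV/RT = (265 × 168) / (62.36 × 581.15) = 1.228 mol
n(O2) = PV/RT = (4850 × 4.81) / (62.36 × 425.15) = 0.8799 mol
For 1.228 mol CH4, stoichiometry requires (2/1) × 1.228 = 2.456 mol O2; 0.8799 mol is available, so O2 is limiting.
n(CO2) = (1/2) × 0.8799 = 0.4400 mol
V(CO2) = nRT/P = 0.4400 × 62.36 × 673.15 / 3280 = 5.631 L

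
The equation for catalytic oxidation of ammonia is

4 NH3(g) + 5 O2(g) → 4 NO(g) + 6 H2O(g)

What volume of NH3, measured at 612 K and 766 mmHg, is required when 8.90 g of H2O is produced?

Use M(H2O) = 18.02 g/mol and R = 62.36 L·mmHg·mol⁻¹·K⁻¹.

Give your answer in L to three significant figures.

n(H2O) = 8.900 / 18.02 = 0.4939 mol
n(NH3) = (4/6) × 0.4939 = 0.3293 mol
V = nRT/P = 0.3293 × 62.36 × 612 / 766 = 16.41 L

16.4 L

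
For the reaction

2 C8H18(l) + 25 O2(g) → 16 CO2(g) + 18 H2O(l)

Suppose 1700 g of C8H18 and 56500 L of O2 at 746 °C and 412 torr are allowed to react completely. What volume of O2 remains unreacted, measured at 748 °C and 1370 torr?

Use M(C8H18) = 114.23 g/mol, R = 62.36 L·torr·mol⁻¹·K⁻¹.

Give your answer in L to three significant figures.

8380 L

n(C8H18) = 1700 / 114.23 = 14.88 mol
n(O2) = PV/RT = (412 × 56500) / (62.36 × 1019.15) = 366.3 mol
For 14.88 mol C8H18, stoichiometry requires (25/2) × 14.88 = 186.0 mol O2; 366.3 mol is available, so C8H18 is limiting.
n(O2) consumed = (25/2) × 14.88 = 186.0 mol; remaining = 366.3 − 186.0 = 180.3 mol
V(O2) = nRT/P = 180.3 × 62.36 × 1021.15 / 1370 = 8381 L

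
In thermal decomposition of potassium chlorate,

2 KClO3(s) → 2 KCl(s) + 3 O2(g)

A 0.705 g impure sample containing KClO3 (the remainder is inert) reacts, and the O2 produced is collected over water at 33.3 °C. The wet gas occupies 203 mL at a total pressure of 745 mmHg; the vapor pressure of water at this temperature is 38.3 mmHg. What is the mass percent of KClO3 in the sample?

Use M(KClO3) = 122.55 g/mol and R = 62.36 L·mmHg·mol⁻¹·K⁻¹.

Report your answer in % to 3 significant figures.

P(O2) = 745 − 38.3 = 706.7 mmHg
n(O2) = PV/RT = (706.7 × 0.2030) / (62.36 × 306.45) = 0.007507 mol
n(KClO3) = (2/3) × 0.007507 = 0.005005 mol
m(KClO3) = 0.005005 × 122.55 = 0.6134 g
%KClO3 = 0.6134 / 0.705 × 100 = 87.01%

87.0 %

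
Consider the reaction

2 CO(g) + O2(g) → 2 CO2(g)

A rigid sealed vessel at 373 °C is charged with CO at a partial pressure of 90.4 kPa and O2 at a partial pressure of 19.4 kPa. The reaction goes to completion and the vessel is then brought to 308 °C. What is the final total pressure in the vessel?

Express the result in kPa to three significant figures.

81.3 kPa

With V and T fixed, P_i ∝ n_i, so the mole ratios apply directly to partial pressures at 373 °C.
P(O2) required for 90.4 kPa of CO = (1/2) × 90.4 = 45.20 kPa; available 19.4 kPa, so O2 is limiting.
P(CO) remaining = 90.4 − (2/1) × 19.4 = 51.60 kPa
P(gaseous products) = (2)/1 × 19.4 = 38.80 kPa
P_total at 373 °C = 51.60 + 38.80 = 90.40 kPa
Scaling to 308 °C: P = 90.40 × 581.15/646.15 = 81.31 kPa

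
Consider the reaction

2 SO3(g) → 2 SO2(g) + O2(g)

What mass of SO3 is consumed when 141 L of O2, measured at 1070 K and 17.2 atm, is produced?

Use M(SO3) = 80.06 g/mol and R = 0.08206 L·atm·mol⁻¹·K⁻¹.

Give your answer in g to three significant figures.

n(O2) = PV/RT = (17.2 × 141) / (0.08206 × 1070) = 27.62 mol
n(SO3) = (2/1) × 27.62 = 55.24 mol
m(SO3) = 55.24 × 80.06 = 4423 g

4420 g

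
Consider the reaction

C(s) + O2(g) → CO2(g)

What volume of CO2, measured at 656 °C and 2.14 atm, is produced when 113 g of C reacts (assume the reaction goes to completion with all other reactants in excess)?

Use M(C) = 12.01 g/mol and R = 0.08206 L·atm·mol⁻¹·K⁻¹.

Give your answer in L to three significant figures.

335 L

n(C) = 113.0 / 12.01 = 9.409 mol
n(CO2) = (1/1) × 9.409 = 9.409 mol
V = nRT/P = 9.409 × 0.08206 × 929.15 / 2.14 = 335.2 L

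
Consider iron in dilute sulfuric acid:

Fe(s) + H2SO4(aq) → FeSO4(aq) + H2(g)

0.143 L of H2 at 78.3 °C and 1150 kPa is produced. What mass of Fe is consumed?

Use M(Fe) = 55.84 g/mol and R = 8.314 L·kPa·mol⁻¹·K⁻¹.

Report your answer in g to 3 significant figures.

n(H2) = PV/RT = (1150 × 0.143) / (8.314 × 351.45) = 0.05628 mol
n(Fe) = (1/1) × 0.05628 = 0.05628 mol
m(Fe) = 0.05628 × 55.84 = 3.143 g

3.14 g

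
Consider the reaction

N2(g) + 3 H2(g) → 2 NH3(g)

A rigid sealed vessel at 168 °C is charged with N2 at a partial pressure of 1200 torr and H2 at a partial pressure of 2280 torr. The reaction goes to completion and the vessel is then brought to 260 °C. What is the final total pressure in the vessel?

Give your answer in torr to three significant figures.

Because the vessel is rigid and T is held at 168 °C, work the stoichiometry in partial pressures (P_i = n_iRT/V).
P(H2) required for 1200 torr of N2 = (3/1) × 1200 = 3600 torr; available 2280 torr, so H2 is limiting.
P(N2) remaining = 1200 − (1/3) × 2280 = 440.0 torr
P(gaseous products) = (2)/3 × 2280 = 1520 torr
P_total at 168 °C = 440.0 + 1520 = 1960 torr
Scaling to 260 °C: P = 1960 × 533.15/441.15 = 2369 torr

2370 torr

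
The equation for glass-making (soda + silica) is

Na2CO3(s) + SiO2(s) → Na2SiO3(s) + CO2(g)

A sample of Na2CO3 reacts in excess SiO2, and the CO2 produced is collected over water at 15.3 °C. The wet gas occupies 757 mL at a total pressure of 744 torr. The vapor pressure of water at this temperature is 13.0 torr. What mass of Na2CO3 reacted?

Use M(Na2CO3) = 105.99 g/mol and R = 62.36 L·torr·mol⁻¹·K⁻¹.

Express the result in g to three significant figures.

P(CO2) = 744 − 13.0 = 731.0 torr
n(CO2) = PV/RT = (731.0 × 0.7570) / (62.36 × 288.45) = 0.03076 mol
n(Na2CO3) = (1/1) × 0.03076 = 0.03076 mol
m(Na2CO3) = 0.03076 × 105.99 = 3.260 g

3.26 g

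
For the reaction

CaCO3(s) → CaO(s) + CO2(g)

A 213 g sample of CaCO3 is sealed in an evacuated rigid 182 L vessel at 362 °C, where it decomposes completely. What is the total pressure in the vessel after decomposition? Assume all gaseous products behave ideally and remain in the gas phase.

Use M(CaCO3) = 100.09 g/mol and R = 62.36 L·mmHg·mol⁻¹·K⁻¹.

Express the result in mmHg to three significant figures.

n(CaCO3) = 213 / 100.09 = 2.128 mol
n(gas produced) = (1/1) × 2.128 = 2.128 mol
P = nRT/V = 2.128 × 62.36 × 635.15 / 182 = 463.1 mmHg

463 mmHg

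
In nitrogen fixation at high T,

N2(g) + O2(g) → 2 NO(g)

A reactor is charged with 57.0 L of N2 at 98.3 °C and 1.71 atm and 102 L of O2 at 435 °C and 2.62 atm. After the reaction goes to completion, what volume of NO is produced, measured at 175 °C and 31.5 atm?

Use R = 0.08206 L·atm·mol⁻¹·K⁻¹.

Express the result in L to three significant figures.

n(N2) = PV/RT = (1.71 × 57.0) / (0.08206 × 371.45) = 3.198 mol
n(O2) = PV/RT = (2.62 × 102) / (0.08206 × 708.15) = 4.599 mol
For 3.198 mol N2, stoichiometry requires (1/1) × 3.198 = 3.198 mol O2; 4.599 mol is available, so N2 is limiting.
n(NO) = (2/1) × 3.198 = 6.396 mol
V(NO) = nRT/P = 6.396 × 0.08206 × 448.15 / 31.5 = 7.467 L

7.47 L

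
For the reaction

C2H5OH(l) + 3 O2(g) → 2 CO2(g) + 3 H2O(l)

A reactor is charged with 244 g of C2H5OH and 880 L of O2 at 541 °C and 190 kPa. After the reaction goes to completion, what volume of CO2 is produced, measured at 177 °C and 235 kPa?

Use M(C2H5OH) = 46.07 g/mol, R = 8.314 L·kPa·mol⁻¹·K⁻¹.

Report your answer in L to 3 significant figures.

169 L

n(C2H5OH) = 244 / 46.07 = 5.296 mol
n(O2) = PV/RT = (190 × 880) / (8.314 × 814.15) = 24.70 mol
For 5.296 mol C2H5OH, stoichiometry requires (3/1) × 5.296 = 15.89 mol O2; 24.70 mol is available, so C2H5OH is limiting.
n(CO2) = (2/1) × 5.296 = 10.59 mol
V(CO2) = nRT/P = 10.59 × 8.314 × 450.15 / 235 = 168.7 L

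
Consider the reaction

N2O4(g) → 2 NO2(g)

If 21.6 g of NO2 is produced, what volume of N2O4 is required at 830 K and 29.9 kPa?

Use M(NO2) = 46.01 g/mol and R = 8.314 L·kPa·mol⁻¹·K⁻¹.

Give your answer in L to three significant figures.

54.2 L

n(NO2) = 21.60 / 46.01 = 0.4695 mol
n(N2O4) = (1/2) × 0.4695 = 0.2347 mol
V = nRT/P = 0.2347 × 8.314 × 830 / 29.9 = 54.17 L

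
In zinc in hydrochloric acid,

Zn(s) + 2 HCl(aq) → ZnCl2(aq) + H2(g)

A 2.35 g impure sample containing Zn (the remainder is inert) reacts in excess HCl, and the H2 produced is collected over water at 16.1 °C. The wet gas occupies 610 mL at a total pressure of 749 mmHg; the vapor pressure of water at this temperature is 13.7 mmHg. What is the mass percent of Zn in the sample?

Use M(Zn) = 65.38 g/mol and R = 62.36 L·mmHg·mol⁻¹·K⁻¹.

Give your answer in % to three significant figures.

P(H2) = 749 − 13.7 = 735.3 mmHg
n(H2) = PV/RT = (735.3 × 0.6100) / (62.36 × 289.25) = 0.02487 mol
n(Zn) = (1/1) × 0.02487 = 0.02487 mol
m(Zn) = 0.02487 × 65.38 = 1.626 g
%Zn = 1.626 / 2.35 × 100 = 69.19%

69.2 %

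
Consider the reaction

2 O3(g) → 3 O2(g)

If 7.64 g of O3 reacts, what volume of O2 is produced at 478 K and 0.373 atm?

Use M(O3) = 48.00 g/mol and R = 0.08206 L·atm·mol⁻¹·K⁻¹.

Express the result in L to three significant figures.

n(O3) = 7.640 / 48.00 = 0.1592 mol
n(O2) = (3/2) × 0.1592 = 0.2388 mol
V = nRT/P = 0.2388 × 0.08206 × 478 / 0.373 = 25.11 L

25.1 L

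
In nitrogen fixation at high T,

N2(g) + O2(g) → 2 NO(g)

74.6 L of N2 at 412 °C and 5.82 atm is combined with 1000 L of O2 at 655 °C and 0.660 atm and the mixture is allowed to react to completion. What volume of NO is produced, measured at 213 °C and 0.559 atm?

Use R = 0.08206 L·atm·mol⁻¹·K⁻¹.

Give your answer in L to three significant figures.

n(N2) = PV/RT = (5.82 × 74.6) / (0.08206 × 685.15) = 7.722 mol
n(O2) = PV/RT = (0.660 × 1000) / (0.08206 × 928.15) = 8.666 mol
For 7.722 mol N2, stoichiometry requires (1/1) × 7.722 = 7.722 mol O2; 8.666 mol is available, so N2 is limiting.
n(NO) = (2/1) × 7.722 = 15.44 mol
V(NO) = nRT/P = 15.44 × 0.08206 × 486.15 / 0.559 = 1102 L

1100 L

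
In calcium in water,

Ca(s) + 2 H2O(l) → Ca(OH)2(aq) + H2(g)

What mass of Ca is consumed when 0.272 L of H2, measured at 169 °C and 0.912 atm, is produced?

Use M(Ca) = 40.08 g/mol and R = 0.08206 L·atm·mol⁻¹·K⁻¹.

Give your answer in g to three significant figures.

n(H2) = PV/RT = (0.912 × 0.272) / (0.08206 × 442.15) = 0.006837 mol
n(Ca) = (1/1) × 0.006837 = 0.006837 mol
m(Ca) = 0.006837 × 40.08 = 0.2740 g

0.274 g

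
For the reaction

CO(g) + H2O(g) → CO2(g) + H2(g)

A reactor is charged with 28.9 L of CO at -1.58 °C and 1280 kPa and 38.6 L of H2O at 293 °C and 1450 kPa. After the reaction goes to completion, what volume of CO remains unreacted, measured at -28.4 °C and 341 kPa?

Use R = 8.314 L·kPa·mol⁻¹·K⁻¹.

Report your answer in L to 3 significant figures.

26.8 L

n(CO) = PV/RT = (1280 × 28.9) / (8.314 × 271.57) = 16.38 mol
n(H2O) = PV/RT = (1450 × 38.6) / (8.314 × 566.15) = 11.89 mol
For 16.38 mol CO, stoichiometry requires (1/1) × 16.38 = 16.38 mol H2O; 11.89 mol is available, so H2O is limiting.
n(CO) consumed = (1/1) × 11.89 = 11.89 mol; remaining = 16.38 − 11.89 = 4.490 mol
V(CO) = nRT/P = 4.490 × 8.314 × 244.75 / 341 = 26.79 L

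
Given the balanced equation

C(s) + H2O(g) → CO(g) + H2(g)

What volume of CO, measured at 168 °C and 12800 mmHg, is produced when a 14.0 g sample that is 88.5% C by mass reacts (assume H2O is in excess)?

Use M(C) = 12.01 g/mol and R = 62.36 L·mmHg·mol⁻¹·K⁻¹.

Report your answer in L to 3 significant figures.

2.22 L

mass of C = 14.0 × 88.5/100 = 12.39 g
n(C) = 12.39 / 12.01 = 1.032 mol
n(CO) = (1/1) × 1.032 = 1.032 mol
V = nRT/P = 1.032 × 62.36 × 441.15 / 12800 = 2.218 L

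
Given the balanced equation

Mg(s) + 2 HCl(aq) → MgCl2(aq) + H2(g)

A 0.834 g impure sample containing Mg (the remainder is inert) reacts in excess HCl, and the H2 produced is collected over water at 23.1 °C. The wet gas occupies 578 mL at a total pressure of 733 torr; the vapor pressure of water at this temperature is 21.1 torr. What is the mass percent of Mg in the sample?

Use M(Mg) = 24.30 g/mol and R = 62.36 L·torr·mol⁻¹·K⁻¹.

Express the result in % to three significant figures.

64.9 %

P(H2) = 733 − 21.1 = 711.9 torr
n(H2) = PV/RT = (711.9 × 0.5780) / (62.36 × 296.25) = 0.02227 mol
n(Mg) = (1/1) × 0.02227 = 0.02227 mol
m(Mg) = 0.02227 × 24.30 = 0.5412 g
%Mg = 0.5412 / 0.834 × 100 = 64.89%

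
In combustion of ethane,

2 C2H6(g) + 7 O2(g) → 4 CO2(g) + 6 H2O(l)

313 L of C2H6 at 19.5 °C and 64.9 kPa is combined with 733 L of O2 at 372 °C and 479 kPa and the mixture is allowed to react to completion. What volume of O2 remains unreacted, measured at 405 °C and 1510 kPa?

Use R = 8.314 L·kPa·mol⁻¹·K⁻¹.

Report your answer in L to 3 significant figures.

135 L

n(C2H6) = PV/RT = (64.9 × 313) / (8.314 × 292.65) = 8.349 mol
n(O2) = PV/RT = (479 × 733) / (8.314 × 645.15) = 65.46 mol
For 8.349 mol C2H6, stoichiometry requires (7/2) × 8.349 = 29.22 mol O2; 65.46 mol is available, so C2H6 is limiting.
n(O2) consumed = (7/2) × 8.349 = 29.22 mol; remaining = 65.46 − 29.22 = 36.24 mol
V(O2) = nRT/P = 36.24 × 8.314 × 678.15 / 1510 = 135.3 L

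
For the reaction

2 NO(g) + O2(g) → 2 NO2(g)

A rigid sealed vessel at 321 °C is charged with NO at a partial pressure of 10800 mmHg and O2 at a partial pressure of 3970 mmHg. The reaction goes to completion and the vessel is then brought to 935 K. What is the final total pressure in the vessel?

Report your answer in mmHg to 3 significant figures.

17000 mmHg

At constant V, partial pressures at 321 °C are proportional to moles, so apply stoichiometry directly to pressures.
P(O2) required for 10800 mmHg of NO = (1/2) × 10800 = 5400 mmHg; available 3970 mmHg, so O2 is limiting.
P(NO) remaining = 10800 − (2/1) × 3970 = 2860 mmHg
P(gaseous products) = (2)/1 × 3970 = 7940 mmHg
P_total at 321 °C = 2860 + 7940 = 10800 mmHg
Scaling to 935 K: P = 10800 × 935/594.15 = 17000 mmHg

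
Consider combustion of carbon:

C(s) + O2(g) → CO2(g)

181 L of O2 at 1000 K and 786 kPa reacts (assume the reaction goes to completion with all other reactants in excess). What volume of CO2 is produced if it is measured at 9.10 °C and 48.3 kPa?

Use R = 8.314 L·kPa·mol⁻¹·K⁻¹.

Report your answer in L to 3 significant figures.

831 L

n(O2) = PV/RT = (786 × 181) / (8.314 × 1000) = 17.11 mol
n(CO2) = (1/1) × 17.11 = 17.11 mol
V = nRT/P = 17.11 × 8.314 × 282.25 / 48.3 = 831.3 L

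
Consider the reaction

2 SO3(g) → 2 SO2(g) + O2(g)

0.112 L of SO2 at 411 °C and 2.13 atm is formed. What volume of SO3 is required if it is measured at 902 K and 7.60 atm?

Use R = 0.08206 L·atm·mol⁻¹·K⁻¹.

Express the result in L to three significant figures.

n(SO2) = PV/RT = (2.13 × 0.112) / (0.08206 × 684.15) = 0.004249 mol
n(SO3) = (2/2) × 0.004249 = 0.004249 mol
V = nRT/P = 0.004249 × 0.08206 × 902 / 7.60 = 0.04138 L

0.0414 L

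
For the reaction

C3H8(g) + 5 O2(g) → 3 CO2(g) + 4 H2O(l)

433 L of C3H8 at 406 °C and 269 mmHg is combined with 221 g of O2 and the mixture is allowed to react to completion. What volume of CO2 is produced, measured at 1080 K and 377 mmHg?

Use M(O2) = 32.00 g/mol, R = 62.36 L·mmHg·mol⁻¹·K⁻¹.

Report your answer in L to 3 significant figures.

n(C3H8) = PV/RT = (269 × 433) / (62.36 × 679.15) = 2.750 mol
n(O2) = 221 / 32.00 = 6.906 mol
For 2.750 mol C3H8, stoichiometry requires (5/1) × 2.750 = 13.75 mol O2; 6.906 mol is available, so O2 is limiting.
n(CO2) = (3/5) × 6.906 = 4.144 mol
V(CO2) = nRT/P = 4.144 × 62.36 × 1080 / 377 = 740.3 L

740 L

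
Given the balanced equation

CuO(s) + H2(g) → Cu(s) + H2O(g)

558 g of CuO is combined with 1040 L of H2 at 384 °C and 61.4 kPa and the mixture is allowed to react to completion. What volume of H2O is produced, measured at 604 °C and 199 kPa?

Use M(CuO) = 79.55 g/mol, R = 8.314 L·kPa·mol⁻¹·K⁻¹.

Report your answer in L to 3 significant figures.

n(CuO) = 558 / 79.55 = 7.014 mol
n(H2) = PV/RT = (61.4 × 1040) / (8.314 × 657.15) = 11.69 mol
For 7.014 mol CuO, stoichiometry requires (1/1) × 7.014 = 7.014 mol H2; 11.69 mol is available, so CuO is limiting.
n(H2O) = (1/1) × 7.014 = 7.014 mol
V(H2O) = nRT/P = 7.014 × 8.314 × 877.15 / 199 = 257.0 L

257 L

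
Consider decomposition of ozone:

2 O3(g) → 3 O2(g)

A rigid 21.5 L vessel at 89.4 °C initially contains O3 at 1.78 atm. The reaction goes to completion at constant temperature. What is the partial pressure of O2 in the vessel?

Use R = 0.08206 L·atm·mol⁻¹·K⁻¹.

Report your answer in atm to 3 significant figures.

2.67 atm

n(O3)₀ = PV/RT = (1.78 × 21.5) / (0.08206 × 362.55) = 1.286 mol
n(O2) = (3/2) × 1.286 = 1.929 mol
P(O2) = nRT/V = 1.929 × 0.08206 × 362.55 / 21.5 = 2.669 atm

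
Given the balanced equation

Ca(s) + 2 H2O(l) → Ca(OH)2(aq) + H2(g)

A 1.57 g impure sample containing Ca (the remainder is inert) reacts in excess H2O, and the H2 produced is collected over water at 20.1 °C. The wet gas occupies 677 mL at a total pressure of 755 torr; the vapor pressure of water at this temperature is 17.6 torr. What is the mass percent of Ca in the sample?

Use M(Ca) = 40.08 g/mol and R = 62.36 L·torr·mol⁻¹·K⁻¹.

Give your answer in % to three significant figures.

P(H2) = 755 − 17.6 = 737.4 torr
n(H2) = PV/RT = (737.4 × 0.6770) / (62.36 × 293.25) = 0.02730 mol
n(Ca) = (1/1) × 0.02730 = 0.02730 mol
m(Ca) = 0.02730 × 40.08 = 1.094 g
%Ca = 1.094 / 1.57 × 100 = 69.68%

69.7 %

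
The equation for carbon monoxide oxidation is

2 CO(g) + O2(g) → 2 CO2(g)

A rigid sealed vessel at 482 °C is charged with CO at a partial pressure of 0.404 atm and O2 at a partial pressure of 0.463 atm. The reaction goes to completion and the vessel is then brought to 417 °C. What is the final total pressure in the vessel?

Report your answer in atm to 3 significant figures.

0.608 atm

Because the vessel is rigid and T is held at 482 °C, work the stoichiometry in partial pressures (P_i = n_iRT/V).
P(O2) required for 0.404 atm of CO = (1/2) × 0.404 = 0.2020 atm; available 0.463 atm, so CO is limiting.
P(O2) remaining = 0.463 − (1/2) × 0.404 = 0.2610 atm
P(gaseous products) = (2)/2 × 0.404 = 0.4040 atm
P_total at 482 °C = 0.2610 + 0.4040 = 0.6650 atm
Scaling to 417 °C: P = 0.6650 × 690.15/755.15 = 0.6078 atm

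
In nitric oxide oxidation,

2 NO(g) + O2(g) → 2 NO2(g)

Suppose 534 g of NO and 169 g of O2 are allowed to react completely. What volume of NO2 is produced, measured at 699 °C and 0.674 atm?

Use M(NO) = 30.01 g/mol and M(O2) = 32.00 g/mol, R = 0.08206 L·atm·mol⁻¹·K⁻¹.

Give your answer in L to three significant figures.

1250 L

n(NO) = 534 / 30.01 = 17.79 mol
n(O2) = 169 / 32.00 = 5.281 mol
For 17.79 mol NO, stoichiometry requires (1/2) × 17.79 = 8.895 mol O2; 5.281 mol is available, so O2 is limiting.
n(NO2) = (2/1) × 5.281 = 10.56 mol
V(NO2) = nRT/P = 10.56 × 0.08206 × 972.15 / 0.674 = 1250 L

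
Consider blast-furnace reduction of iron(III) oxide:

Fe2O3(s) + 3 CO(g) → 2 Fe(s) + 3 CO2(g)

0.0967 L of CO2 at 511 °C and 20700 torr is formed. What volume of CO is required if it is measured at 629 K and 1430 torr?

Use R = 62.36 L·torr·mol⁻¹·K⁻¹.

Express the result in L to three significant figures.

n(CO2) = PV/RT = (20700 × 0.0967) / (62.36 × 784.15) = 0.04093 mol
n(CO) = (3/3) × 0.04093 = 0.04093 mol
V = nRT/P = 0.04093 × 62.36 × 629 / 1430 = 1.123 L

1.12 L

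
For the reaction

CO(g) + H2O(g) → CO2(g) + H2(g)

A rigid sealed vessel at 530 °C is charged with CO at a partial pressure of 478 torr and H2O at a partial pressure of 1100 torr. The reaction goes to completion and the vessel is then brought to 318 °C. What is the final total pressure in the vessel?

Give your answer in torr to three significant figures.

With V and T fixed, P_i ∝ n_i, so the mole ratios apply directly to partial pressures at 530 °C.
P(H2O) required for 478 torr of CO = (1/1) × 478 = 478.0 torr; available 1100 torr, so CO is limiting.
P(H2O) remaining = 1100 − (1/1) × 478 = 622.0 torr
P(gaseous products) = (1+1)/1 × 478 = 956.0 torr
P_total at 530 °C = 622.0 + 956.0 = 1578 torr
Scaling to 318 °C: P = 1578 × 591.15/803.15 = 1161 torr

1160 torr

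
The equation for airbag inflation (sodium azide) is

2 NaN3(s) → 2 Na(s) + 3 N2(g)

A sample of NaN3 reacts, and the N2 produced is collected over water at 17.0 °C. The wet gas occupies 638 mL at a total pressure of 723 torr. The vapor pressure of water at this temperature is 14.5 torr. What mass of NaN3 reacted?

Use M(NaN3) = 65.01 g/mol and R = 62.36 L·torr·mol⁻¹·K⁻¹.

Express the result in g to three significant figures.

P(N2) = 723 − 14.5 = 708.5 torr
n(N2) = PV/RT = (708.5 × 0.6380) / (62.36 × 290.15) = 0.02498 mol
n(NaN3) = (2/3) × 0.02498 = 0.01665 mol
m(NaN3) = 0.01665 × 65.01 = 1.082 g

1.08 g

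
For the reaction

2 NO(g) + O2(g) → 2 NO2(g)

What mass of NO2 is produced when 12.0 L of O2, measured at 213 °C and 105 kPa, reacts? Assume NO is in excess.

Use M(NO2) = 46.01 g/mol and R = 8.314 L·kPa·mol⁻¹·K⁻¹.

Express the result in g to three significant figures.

28.7 g

n(O2) = PV/RT = (105 × 12.0) / (8.314 × 486.15) = 0.3117 mol
n(NO2) = (2/1) × 0.3117 = 0.6234 mol
m(NO2) = 0.6234 × 46.01 = 28.68 g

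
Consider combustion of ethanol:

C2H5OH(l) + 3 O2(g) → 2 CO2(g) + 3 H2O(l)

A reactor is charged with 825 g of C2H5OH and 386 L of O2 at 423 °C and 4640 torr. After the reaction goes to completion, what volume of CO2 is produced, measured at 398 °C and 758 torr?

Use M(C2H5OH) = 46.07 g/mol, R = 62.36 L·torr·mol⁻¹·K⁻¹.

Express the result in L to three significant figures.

1520 L

n(C2H5OH) = 825 / 46.07 = 17.91 mol
n(O2) = PV/RT = (4640 × 386) / (62.36 × 696.15) = 41.26 mol
For 17.91 mol C2H5OH, stoichiometry requires (3/1) × 17.91 = 53.73 mol O2; 41.26 mol is available, so O2 is limiting.
n(CO2) = (2/3) × 41.26 = 27.51 mol
V(CO2) = nRT/P = 27.51 × 62.36 × 671.15 / 758 = 1519 L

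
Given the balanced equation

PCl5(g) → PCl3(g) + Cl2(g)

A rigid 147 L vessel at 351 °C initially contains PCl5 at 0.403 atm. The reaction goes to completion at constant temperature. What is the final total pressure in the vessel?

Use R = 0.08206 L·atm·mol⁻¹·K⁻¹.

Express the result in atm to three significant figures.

0.806 atm

Rigid vessel, constant T ⇒ P scales with total gas moles (1 → 2).
P_final = (2/1) × 0.403 = 0.8060 atm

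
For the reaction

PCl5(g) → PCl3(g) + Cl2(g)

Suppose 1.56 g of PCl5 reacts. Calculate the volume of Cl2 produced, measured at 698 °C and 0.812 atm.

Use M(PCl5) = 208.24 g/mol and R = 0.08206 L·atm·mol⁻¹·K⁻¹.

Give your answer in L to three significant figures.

n(PCl5) = 1.560 / 208.24 = 0.007491 mol
n(Cl2) = (1/1) × 0.007491 = 0.007491 mol
V = nRT/P = 0.007491 × 0.08206 × 971.15 / 0.812 = 0.7352 L

0.735 L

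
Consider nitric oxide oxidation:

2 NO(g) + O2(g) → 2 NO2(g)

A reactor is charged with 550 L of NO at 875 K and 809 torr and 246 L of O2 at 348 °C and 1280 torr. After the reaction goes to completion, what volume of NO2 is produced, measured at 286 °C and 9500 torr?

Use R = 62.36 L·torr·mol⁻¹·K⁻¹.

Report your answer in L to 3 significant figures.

n(NO) = PV/RT = (809 × 550) / (62.36 × 875) = 8.154 mol
n(O2) = PV/RT = (1280 × 246) / (62.36 × 621.15) = 8.129 mol
For 8.154 mol NO, stoichiometry requires (1/2) × 8.154 = 4.077 mol O2; 8.129 mol is available, so NO is limiting.
n(NO2) = (2/2) × 8.154 = 8.154 mol
V(NO2) = nRT/P = 8.154 × 62.36 × 559.15 / 9500 = 29.93 L

29.9 L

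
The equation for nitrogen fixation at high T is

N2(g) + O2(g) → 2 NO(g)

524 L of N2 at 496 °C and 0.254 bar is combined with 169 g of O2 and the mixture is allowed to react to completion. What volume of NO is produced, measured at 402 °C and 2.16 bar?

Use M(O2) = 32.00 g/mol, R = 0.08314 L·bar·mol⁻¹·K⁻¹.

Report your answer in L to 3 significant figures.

n(N2) = PV/RT = (0.254 × 524) / (0.08314 × 769.15) = 2.081 mol
n(O2) = 169 / 32.00 = 5.281 mol
For 2.081 mol N2, stoichiometry requires (1/1) × 2.081 = 2.081 mol O2; 5.281 mol is available, so N2 is limiting.
n(NO) = (2/1) × 2.081 = 4.162 mol
V(NO) = nRT/P = 4.162 × 0.08314 × 675.15 / 2.16 = 108.2 L

108 L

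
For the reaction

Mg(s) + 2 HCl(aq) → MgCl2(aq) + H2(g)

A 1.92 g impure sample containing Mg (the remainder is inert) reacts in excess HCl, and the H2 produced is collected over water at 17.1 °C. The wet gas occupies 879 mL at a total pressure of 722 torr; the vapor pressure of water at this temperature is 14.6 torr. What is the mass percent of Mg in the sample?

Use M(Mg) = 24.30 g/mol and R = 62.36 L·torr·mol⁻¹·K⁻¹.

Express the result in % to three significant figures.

P(H2) = 722 − 14.6 = 707.4 torr
n(H2) = PV/RT = (707.4 × 0.8790) / (62.36 × 290.25) = 0.03435 mol
n(Mg) = (1/1) × 0.03435 = 0.03435 mol
m(Mg) = 0.03435 × 24.30 = 0.8347 g
%Mg = 0.8347 / 1.92 × 100 = 43.47%

43.5 %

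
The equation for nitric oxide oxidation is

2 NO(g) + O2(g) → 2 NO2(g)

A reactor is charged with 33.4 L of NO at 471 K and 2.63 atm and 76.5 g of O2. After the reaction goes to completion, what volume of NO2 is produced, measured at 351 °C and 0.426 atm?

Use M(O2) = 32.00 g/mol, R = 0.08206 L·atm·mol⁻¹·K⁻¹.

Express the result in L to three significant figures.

273 L

n(NO) = PV/RT = (2.63 × 33.4) / (0.08206 × 471) = 2.273 mol
n(O2) = 76.5 / 32.00 = 2.391 mol
For 2.273 mol NO, stoichiometry requires (1/2) × 2.273 = 1.137 mol O2; 2.391 mol is available, so NO is limiting.
n(NO2) = (2/2) × 2.273 = 2.273 mol
V(NO2) = nRT/P = 2.273 × 0.08206 × 624.15 / 0.426 = 273.3 L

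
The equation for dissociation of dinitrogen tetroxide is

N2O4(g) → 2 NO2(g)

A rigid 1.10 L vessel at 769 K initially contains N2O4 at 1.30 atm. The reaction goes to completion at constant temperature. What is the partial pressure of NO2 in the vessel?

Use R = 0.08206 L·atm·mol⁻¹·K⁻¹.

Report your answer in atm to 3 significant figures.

2.60 atm

n(N2O4)₀ = PV/RT = (1.30 × 1.10) / (0.08206 × 769) = 0.02266 mol
n(NO2) = (2/1) × 0.02266 = 0.04532 mol
P(NO2) = nRT/V = 0.04532 × 0.08206 × 769 / 1.10 = 2.600 atm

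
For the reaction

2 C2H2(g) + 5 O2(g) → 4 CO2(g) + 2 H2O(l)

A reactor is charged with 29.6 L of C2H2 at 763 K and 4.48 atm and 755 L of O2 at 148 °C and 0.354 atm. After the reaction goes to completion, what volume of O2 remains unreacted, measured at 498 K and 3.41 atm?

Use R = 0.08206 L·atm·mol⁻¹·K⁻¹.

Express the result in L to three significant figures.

n(C2H2) = PV/RT = (4.48 × 29.6) / (0.08206 × 763) = 2.118 mol
n(O2) = PV/RT = (0.354 × 755) / (0.08206 × 421.15) = 7.734 mol
For 2.118 mol C2H2, stoichiometry requires (5/2) × 2.118 = 5.295 mol O2; 7.734 mol is available, so C2H2 is limiting.
n(O2) consumed = (5/2) × 2.118 = 5.295 mol; remaining = 7.734 − 5.295 = 2.439 mol
V(O2) = nRT/P = 2.439 × 0.08206 × 498 / 3.41 = 29.23 L

29.2 L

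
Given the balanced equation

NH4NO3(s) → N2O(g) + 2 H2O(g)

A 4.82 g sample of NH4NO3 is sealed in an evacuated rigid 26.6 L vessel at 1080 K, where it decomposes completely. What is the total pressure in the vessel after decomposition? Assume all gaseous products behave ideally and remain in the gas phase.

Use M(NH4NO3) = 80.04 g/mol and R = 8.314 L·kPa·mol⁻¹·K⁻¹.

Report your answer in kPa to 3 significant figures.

n(NH4NO3) = 4.82 / 80.04 = 0.06022 mol
n(gas produced) = (3/1) × 0.06022 = 0.1807 mol
P = nRT/V = 0.1807 × 8.314 × 1080 / 26.6 = 61.00 kPa

61.0 kPa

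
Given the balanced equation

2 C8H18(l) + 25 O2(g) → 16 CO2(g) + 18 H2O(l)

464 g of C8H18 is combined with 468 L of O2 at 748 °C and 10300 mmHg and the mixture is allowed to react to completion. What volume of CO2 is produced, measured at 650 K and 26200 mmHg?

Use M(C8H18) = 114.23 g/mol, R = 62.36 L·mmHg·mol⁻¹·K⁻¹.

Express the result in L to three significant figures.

n(C8H18) = 464 / 114.23 = 4.062 mol
n(O2) = PV/RT = (10300 × 468) / (62.36 × 1021.15) = 75.70 mol
For 4.062 mol C8H18, stoichiometry requires (25/2) × 4.062 = 50.78 mol O2; 75.70 mol is available, so C8H18 is limiting.
n(CO2) = (16/2) × 4.062 = 32.50 mol
V(CO2) = nRT/P = 32.50 × 62.36 × 650 / 26200 = 50.28 L

50.3 L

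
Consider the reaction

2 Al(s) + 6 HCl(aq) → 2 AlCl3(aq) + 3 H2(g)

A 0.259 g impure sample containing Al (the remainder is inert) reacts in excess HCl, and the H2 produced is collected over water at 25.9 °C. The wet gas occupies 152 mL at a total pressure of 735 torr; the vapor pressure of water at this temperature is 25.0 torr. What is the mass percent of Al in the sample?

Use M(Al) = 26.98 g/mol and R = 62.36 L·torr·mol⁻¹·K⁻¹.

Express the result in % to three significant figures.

40.2 %

P(H2) = 735 − 25.0 = 710.0 torr
n(H2) = PV/RT = (710.0 × 0.1520) / (62.36 × 299.05) = 0.005787 mol
n(Al) = (2/3) × 0.005787 = 0.003858 mol
m(Al) = 0.003858 × 26.98 = 0.1041 g
%Al = 0.1041 / 0.259 × 100 = 40.19%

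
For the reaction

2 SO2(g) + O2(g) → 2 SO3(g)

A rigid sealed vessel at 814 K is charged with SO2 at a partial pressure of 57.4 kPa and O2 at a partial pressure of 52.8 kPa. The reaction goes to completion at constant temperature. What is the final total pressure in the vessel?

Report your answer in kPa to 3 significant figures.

With V and T fixed, P_i ∝ n_i, so the mole ratios apply directly to partial pressures at 814 K.
P(O2) required for 57.4 kPa of SO2 = (1/2) × 57.4 = 28.70 kPa; available 52.8 kPa, so SO2 is limiting.
P(O2) remaining = 52.8 − (1/2) × 57.4 = 24.10 kPa
P(gaseous products) = (2)/2 × 57.4 = 57.40 kPa
P_total at 814 K = 24.10 + 57.40 = 81.50 kPa

81.5 kPa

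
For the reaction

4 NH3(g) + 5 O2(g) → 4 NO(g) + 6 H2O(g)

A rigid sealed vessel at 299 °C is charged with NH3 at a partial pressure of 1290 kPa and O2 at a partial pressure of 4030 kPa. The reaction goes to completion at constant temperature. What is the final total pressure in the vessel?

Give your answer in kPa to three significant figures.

With V and T fixed, P_i ∝ n_i, so the mole ratios apply directly to partial pressures at 299 °C.
P(O2) required for 1290 kPa of NH3 = (5/4) × 1290 = 1612 kPa; available 4030 kPa, so NH3 is limiting.
P(O2) remaining = 4030 − (5/4) × 1290 = 2418 kPa
P(gaseous products) = (4+6)/4 × 1290 = 3225 kPa
P_total at 299 °C = 2418 + 3225 = 5643 kPa

5640 kPa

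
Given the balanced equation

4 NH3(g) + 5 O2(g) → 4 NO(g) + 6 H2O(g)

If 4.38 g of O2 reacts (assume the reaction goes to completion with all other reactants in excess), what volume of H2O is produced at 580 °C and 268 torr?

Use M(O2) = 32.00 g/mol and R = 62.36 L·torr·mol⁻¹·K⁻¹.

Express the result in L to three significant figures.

32.6 L

n(O2) = 4.380 / 32.00 = 0.1369 mol
n(H2O) = (6/5) × 0.1369 = 0.1643 mol
V = nRT/P = 0.1643 × 62.36 × 853.15 / 268 = 32.62 L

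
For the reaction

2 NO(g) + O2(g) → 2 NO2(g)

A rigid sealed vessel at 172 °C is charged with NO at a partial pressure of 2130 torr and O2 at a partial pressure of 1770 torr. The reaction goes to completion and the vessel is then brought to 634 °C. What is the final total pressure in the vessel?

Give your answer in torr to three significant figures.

5780 torr

With V and T fixed, P_i ∝ n_i, so the mole ratios apply directly to partial pressures at 172 °C.
P(O2) required for 2130 torr of NO = (1/2) × 2130 = 1065 torr; available 1770 torr, so NO is limiting.
P(O2) remaining = 1770 − (1/2) × 2130 = 705.0 torr
P(gaseous products) = (2)/2 × 2130 = 2130 torr
P_total at 172 °C = 705.0 + 2130 = 2835 torr
Scaling to 634 °C: P = 2835 × 907.15/445.15 = 5777 torr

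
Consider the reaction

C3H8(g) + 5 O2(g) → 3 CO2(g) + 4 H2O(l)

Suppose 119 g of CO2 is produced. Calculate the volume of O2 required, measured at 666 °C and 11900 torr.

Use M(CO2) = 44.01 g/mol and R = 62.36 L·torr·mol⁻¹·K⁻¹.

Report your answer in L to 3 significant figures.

22.2 L

n(CO2) = 119.0 / 44.01 = 2.704 mol
n(O2) = (5/3) × 2.704 = 4.507 mol
V = nRT/P = 4.507 × 62.36 × 939.15 / 11900 = 22.18 L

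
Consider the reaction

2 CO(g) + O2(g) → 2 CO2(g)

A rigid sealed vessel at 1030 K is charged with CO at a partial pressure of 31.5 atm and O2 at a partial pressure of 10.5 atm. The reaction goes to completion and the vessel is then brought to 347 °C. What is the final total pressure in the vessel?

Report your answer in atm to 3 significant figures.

With V and T fixed, P_i ∝ n_i, so the mole ratios apply directly to partial pressures at 1030 K.
P(O2) required for 31.5 atm of CO = (1/2) × 31.5 = 15.75 atm; available 10.5 atm, so O2 is limiting.
P(CO) remaining = 31.5 − (2/1) × 10.5 = 10.50 atm
P(gaseous products) = (2)/1 × 10.5 = 21.00 atm
P_total at 1030 K = 10.50 + 21.00 = 31.50 atm
Scaling to 347 °C: P = 31.50 × 620.15/1030 = 18.97 atm

19.0 atm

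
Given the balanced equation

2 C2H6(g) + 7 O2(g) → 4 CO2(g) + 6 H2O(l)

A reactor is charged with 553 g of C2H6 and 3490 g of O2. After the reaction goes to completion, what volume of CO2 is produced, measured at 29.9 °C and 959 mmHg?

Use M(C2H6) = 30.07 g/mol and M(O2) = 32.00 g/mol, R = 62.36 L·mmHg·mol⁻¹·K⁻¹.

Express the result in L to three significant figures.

n(C2H6) = 553 / 30.07 = 18.39 mol
n(O2) = 3490 / 32.00 = 109.1 mol
For 18.39 mol C2H6, stoichiometry requires (7/2) × 18.39 = 64.37 mol O2; 109.1 mol is available, so C2H6 is limiting.
n(CO2) = (4/2) × 18.39 = 36.78 mol
V(CO2) = nRT/P = 36.78 × 62.36 × 303.05 / 959 = 724.8 L

725 L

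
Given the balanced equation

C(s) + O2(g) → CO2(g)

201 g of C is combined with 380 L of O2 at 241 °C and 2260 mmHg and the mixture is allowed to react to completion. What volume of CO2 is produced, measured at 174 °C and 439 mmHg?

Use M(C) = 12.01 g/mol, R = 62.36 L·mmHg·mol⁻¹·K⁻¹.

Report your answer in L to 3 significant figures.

n(C) = 201 / 12.01 = 16.74 mol
n(O2) = PV/RT = (2260 × 380) / (62.36 × 514.15) = 26.79 mol
For 16.74 mol C, stoichiometry requires (1/1) × 16.74 = 16.74 mol O2; 26.79 mol is available, so C is limiting.
n(CO2) = (1/1) × 16.74 = 16.74 mol
V(CO2) = nRT/P = 16.74 × 62.36 × 447.15 / 439 = 1063 L

1060 L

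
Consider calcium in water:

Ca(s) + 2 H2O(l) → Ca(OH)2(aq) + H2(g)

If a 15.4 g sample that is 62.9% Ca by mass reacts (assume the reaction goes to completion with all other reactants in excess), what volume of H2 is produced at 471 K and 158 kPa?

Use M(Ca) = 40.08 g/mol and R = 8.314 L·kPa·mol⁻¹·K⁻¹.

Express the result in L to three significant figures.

mass of Ca = 15.4 × 62.9/100 = 9.687 g
n(Ca) = 9.687 / 40.08 = 0.2417 mol
n(H2) = (1/1) × 0.2417 = 0.2417 mol
V = nRT/P = 0.2417 × 8.314 × 471 / 158 = 5.990 L

5.99 L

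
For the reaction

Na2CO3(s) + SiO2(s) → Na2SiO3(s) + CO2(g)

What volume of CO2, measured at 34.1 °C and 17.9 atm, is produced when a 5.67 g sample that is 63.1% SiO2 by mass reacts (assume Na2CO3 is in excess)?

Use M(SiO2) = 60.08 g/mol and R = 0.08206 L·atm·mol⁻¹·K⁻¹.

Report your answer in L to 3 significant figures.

mass of SiO2 = 5.67 × 63.1/100 = 3.578 g
n(SiO2) = 3.578 / 60.08 = 0.05955 mol
n(CO2) = (1/1) × 0.05955 = 0.05955 mol
V = nRT/P = 0.05955 × 0.08206 × 307.25 / 17.9 = 0.08388 L

0.0839 L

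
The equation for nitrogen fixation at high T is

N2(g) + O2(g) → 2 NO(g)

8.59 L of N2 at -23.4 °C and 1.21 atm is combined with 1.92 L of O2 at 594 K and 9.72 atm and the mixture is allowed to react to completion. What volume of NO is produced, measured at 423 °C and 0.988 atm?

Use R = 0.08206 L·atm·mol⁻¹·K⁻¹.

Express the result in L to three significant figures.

44.3 L

n(N2) = PV/RT = (1.21 × 8.59) / (0.08206 × 249.75) = 0.5072 mol
n(O2) = PV/RT = (9.72 × 1.92) / (0.08206 × 594) = 0.3829 mol
For 0.5072 mol N2, stoichiometry requires (1/1) × 0.5072 = 0.5072 mol O2; 0.3829 mol is available, so O2 is limiting.
n(NO) = (2/1) × 0.3829 = 0.7658 mol
V(NO) = nRT/P = 0.7658 × 0.08206 × 696.15 / 0.988 = 44.28 L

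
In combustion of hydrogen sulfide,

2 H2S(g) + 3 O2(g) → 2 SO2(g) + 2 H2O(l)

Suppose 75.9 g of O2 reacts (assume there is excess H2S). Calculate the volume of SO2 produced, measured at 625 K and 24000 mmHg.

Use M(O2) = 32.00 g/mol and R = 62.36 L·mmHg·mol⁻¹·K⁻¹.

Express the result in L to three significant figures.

n(O2) = 75.90 / 32.00 = 2.372 mol
n(SO2) = (2/3) × 2.372 = 1.581 mol
V = nRT/P = 1.581 × 62.36 × 625 / 24000 = 2.567 L

2.57 L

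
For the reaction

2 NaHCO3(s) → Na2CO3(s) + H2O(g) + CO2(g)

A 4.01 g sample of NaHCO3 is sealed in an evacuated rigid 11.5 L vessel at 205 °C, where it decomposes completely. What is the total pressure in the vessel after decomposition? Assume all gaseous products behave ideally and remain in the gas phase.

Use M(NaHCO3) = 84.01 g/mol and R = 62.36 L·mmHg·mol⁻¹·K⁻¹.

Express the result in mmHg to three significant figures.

124 mmHg

n(NaHCO3) = 4.01 / 84.01 = 0.04773 mol
n(gas produced) = (2/2) × 0.04773 = 0.04773 mol
P = nRT/V = 0.04773 × 62.36 × 478.15 / 11.5 = 123.8 mmHg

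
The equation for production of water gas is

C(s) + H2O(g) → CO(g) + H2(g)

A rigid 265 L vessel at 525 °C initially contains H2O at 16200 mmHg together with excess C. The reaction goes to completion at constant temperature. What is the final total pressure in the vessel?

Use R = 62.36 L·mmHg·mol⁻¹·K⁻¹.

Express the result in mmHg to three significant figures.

Since T and V are fixed, P_final/P_initial = n_final/n_initial = 2/1.
P_final = (2/1) × 16200 = 32400 mmHg

32400 mmHg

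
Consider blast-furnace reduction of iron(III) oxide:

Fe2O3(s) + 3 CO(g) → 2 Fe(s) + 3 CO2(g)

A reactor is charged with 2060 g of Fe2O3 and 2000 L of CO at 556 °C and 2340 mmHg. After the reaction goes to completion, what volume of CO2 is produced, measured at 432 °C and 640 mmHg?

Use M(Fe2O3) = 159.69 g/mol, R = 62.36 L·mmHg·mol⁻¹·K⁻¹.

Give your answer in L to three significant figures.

2660 L

n(Fe2O3) = 2060 / 159.69 = 12.90 mol
n(CO) = PV/RT = (2340 × 2000) / (62.36 × 829.15) = 90.51 mol
For 12.90 mol Fe2O3, stoichiometry requires (3/1) × 12.90 = 38.70 mol CO; 90.51 mol is available, so Fe2O3 is limiting.
n(CO2) = (3/1) × 12.90 = 38.70 mol
V(CO2) = nRT/P = 38.70 × 62.36 × 705.15 / 640 = 2659 L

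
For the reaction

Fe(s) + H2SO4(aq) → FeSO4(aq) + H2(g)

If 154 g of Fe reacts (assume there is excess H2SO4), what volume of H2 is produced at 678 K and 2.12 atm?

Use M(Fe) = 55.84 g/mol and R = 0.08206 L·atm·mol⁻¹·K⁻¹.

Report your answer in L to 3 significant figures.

n(Fe) = 154.0 / 55.84 = 2.758 mol
n(H2) = (1/1) × 2.758 = 2.758 mol
V = nRT/P = 2.758 × 0.08206 × 678 / 2.12 = 72.38 L

72.4 L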